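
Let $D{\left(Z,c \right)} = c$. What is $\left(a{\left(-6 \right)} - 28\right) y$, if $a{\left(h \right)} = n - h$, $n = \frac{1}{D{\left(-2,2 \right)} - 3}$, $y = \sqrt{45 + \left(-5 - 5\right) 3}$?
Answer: $- 23 \sqrt{15} \approx -89.079$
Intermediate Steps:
$y = \sqrt{15}$ ($y = \sqrt{45 - 30} = \sqrt{15} \approx 3.873$)
$n = -1$ ($n = \frac{1}{2 - 3} = \frac{1}{-1} = -1$)
$a{\left(h \right)} = -1 - h$
$\left(a{\left(-6 \right)} - 28\right) y = \left(\left(-1 - -6\right) - 28\right) \sqrt{15} = \left(\left(-1 + 6\right) - 28\right) \sqrt{15} = \left(5 - 28\right) \sqrt{15} = - 23 \sqrt{15}$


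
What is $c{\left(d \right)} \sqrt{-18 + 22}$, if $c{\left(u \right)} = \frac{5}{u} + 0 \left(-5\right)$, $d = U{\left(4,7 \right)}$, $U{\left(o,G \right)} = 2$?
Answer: $5$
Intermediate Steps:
$d = 2$
$c{\left(u \right)} = \frac{5}{u}$ ($c{\left(u \right)} = \frac{5}{u} + 0 = \frac{5}{u}$)
$c{\left(d \right)} \sqrt{-18 + 22} = \frac{5}{2} \sqrt{-18 + 22} = 5 \cdot \frac{1}{2} \sqrt{4} = \frac{5}{2} \cdot 2 = 5$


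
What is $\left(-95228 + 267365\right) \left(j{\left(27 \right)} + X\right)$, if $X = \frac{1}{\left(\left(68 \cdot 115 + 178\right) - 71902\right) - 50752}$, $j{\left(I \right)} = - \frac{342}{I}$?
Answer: $- \frac{249996343849}{114656} \approx -2.1804 \cdot 10^{6}$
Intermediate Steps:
$X = - \frac{1}{114656}$ ($X = \frac{1}{\left(\left(7820 + 178\right) - 71902\right) - 50752} = \frac{1}{\left(7998 - 71902\right) - 50752} = \frac{1}{-63904 - 50752} = \frac{1}{-114656} = - \frac{1}{114656} \approx -8.7217 \cdot 10^{-6}$)
$\left(-95228 + 267365\right) \left(j{\left(27 \right)} + X\right) = \left(-95228 + 267365\right) \left(- \frac{342}{27} - \frac{1}{114656}\right) = 172137 \left(\left(-342\right) \frac{1}{27} - \frac{1}{114656}\right) = 172137 \left(- \frac{38}{3} - \frac{1}{114656}\right) = 172137 \left(- \frac{4356931}{343968}\right) = - \frac{249996343849}{114656}$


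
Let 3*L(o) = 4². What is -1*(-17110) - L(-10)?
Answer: 51314/3 ≈ 17105.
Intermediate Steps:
L(o) = 16/3 (L(o) = (⅓)*4² = (⅓)*16 = 16/3)
-1*(-17110) - L(-10) = -1*(-17110) - 1*16/3 = 17110 - 16/3 = 51314/3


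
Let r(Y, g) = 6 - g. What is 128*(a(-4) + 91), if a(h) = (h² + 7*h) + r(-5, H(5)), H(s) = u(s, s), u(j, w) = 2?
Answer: 10624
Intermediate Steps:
H(s) = 2
a(h) = 4 + h² + 7*h (a(h) = (h² + 7*h) + (6 - 1*2) = (h² + 7*h) + (6 - 2) = (h² + 7*h) + 4 = 4 + h² + 7*h)
128*(a(-4) + 91) = 128*((4 + (-4)² + 7*(-4)) + 91) = 128*((4 + 16 - 28) + 91) = 128*(-8 + 91) = 128*83 = 10624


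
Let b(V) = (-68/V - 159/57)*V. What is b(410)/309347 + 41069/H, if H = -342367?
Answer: -249268839991/2012293882631 ≈ -0.12387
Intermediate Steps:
b(V) = V*(-53/19 - 68/V) (b(V) = (-68/V - 159*1/57)*V = (-68/V - 53/19)*V = (-53/19 - 68/V)*V = V*(-53/19 - 68/V))
b(410)/309347 + 41069/H = (-68 - 53/19*410)/309347 + 41069/(-342367) = (-68 - 21730/19)*(1/309347) + 41069*(-1/342367) = -23022/19*1/309347 - 41069/342367 = -23022/5877593 - 41069/342367 = -249268839991/2012293882631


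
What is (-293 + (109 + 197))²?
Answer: 169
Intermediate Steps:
(-293 + (109 + 197))² = (-293 + 306)² = 13² = 169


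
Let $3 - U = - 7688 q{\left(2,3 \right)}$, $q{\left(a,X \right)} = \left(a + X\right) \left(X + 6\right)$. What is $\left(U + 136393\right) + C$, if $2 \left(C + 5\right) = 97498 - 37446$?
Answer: $512377$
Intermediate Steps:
$q{\left(a,X \right)} = \left(6 + X\right) \left(X + a\right)$ ($q{\left(a,X \right)} = \left(X + a\right) \left(6 + X\right) = \left(6 + X\right) \left(X + a\right)$)
$C = 30021$ ($C = -5 + \frac{97498 - 37446}{2} = -5 + \frac{1}{2} \cdot 60052 = -5 + 30026 = 30021$)
$U = 345963$ ($U = 3 - - 7688 \left(3^{2} + 6 \cdot 3 + 6 \cdot 2 + 3 \cdot 2\right) = 3 - - 7688 \left(9 + 18 + 12 + 6\right) = 3 - \left(-7688\right) 45 = 3 - -345960 = 3 + 345960 = 345963$)
$\left(U + 136393\right) + C = \left(345963 + 136393\right) + 30021 = 482356 + 30021 = 512377$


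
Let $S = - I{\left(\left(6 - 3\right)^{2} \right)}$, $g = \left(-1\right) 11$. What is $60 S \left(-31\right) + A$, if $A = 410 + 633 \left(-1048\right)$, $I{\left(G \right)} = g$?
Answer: $-683434$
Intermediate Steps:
$g = -11$
$I{\left(G \right)} = -11$
$S = 11$ ($S = \left(-1\right) \left(-11\right) = 11$)
$A = -662974$ ($A = 410 - 663384 = -662974$)
$60 S \left(-31\right) + A = 60 \cdot 11 \left(-31\right) - 662974 = 660 \left(-31\right) - 662974 = -20460 - 662974 = -683434$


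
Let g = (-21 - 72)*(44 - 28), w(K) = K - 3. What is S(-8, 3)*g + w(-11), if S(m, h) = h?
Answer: -4478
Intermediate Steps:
w(K) = -3 + K
g = -1488 (g = -93*16 = -1488)
S(-8, 3)*g + w(-11) = 3*(-1488) + (-3 - 11) = -4464 - 14 = -4478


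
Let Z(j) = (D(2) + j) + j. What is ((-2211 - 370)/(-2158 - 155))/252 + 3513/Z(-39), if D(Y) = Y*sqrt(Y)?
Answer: -5703589361/126484092 - 3513*sqrt(2)/3038 ≈ -46.729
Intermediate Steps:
D(Y) = Y**(3/2)
Z(j) = 2*j + 2*sqrt(2) (Z(j) = (2**(3/2) + j) + j = (2*sqrt(2) + j) + j = (j + 2*sqrt(2)) + j = 2*j + 2*sqrt(2))
((-2211 - 370)/(-2158 - 155))/252 + 3513/Z(-39) = ((-2211 - 370)/(-2158 - 155))/252 + 3513/(2*(-39) + 2*sqrt(2)) = -2581/(-2313)*(1/252) + 3513/(-78 + 2*sqrt(2)) = -2581*(-1/2313)*(1/252) + 3513/(-78 + 2*sqrt(2)) = (2581/2313)*(1/252) + 3513/(-78 + 2*sqrt(2)) = 2581/582876 + 3513/(-78 + 2*sqrt(2))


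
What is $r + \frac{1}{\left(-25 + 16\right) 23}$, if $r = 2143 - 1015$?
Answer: $\frac{233495}{207} \approx 1128.0$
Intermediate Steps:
$r = 1128$ ($r = 2143 - 1015 = 1128$)
$r + \frac{1}{\left(-25 + 16\right) 23} = 1128 + \frac{1}{\left(-25 + 16\right) 23} = 1128 + \frac{1}{\left(-9\right) 23} = 1128 + \frac{1}{-207} = 1128 - \frac{1}{207} = \frac{233495}{207}$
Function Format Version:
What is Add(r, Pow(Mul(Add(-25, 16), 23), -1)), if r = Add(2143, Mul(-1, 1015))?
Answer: Rational(233495, 207) ≈ 1128.0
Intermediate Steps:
r = 1128 (r = Add(2143, -1015) = 1128)
Add(r, Pow(Mul(Add(-25, 16), 23), -1)) = Add(1128, Pow(Mul(Add(-25, 16), 23), -1)) = Add(1128, Pow(Mul(-9, 23), -1)) = Add(1128, Pow(-207, -1)) = Add(1128, Rational(-1, 207)) = Rational(233495, 207)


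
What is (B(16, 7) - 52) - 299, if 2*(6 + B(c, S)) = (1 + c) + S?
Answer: -345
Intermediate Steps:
B(c, S) = -11/2 + S/2 + c/2 (B(c, S) = -6 + ((1 + c) + S)/2 = -6 + (1 + S + c)/2 = -6 + (½ + S/2 + c/2) = -11/2 + S/2 + c/2)
(B(16, 7) - 52) - 299 = ((-11/2 + (½)*7 + (½)*16) - 52) - 299 = ((-11/2 + 7/2 + 8) - 52) - 299 = (6 - 52) - 299 = -46 - 299 = -345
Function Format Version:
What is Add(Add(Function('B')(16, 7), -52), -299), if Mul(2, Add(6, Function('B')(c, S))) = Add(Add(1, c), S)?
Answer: -345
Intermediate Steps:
Function('B')(c, S) = Add(Rational(-11, 2), Mul(Rational(1, 2), S), Mul(Rational(1, 2), c)) (Function('B')(c, S) = Add(-6, Mul(Rational(1, 2), Add(Add(1, c), S))) = Add(-6, Mul(Rational(1, 2), Add(1, S, c))) = Add(-6, Add(Rational(1, 2), Mul(Rational(1, 2), S), Mul(Rational(1, 2), c))) = Add(Rational(-11, 2), Mul(Rational(1, 2), S), Mul(Rational(1, 2), c)))
Add(Add(Function('B')(16, 7), -52), -299) = Add(Add(Add(Rational(-11, 2), Mul(Rational(1, 2), 7), Mul(Rational(1, 2), 16)), -52), -299) = Add(Add(Add(Rational(-11, 2), Rational(7, 2), 8), -52), -299) = Add(Add(6, -52), -299) = Add(-46, -299) = -345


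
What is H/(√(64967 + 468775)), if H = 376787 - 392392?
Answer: -15605*√533742/533742 ≈ -21.360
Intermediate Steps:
H = -15605
H/(√(64967 + 468775)) = -15605/√(64967 + 468775) = -15605*√533742/533742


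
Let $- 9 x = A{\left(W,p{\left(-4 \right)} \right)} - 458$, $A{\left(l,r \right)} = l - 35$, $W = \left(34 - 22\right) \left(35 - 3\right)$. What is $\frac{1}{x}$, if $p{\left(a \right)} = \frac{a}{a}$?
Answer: $\frac{9}{109} \approx 0.082569$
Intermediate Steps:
$W = 384$ ($W = 12 \cdot 32 = 384$)
$p{\left(a \right)} = 1$
$A{\left(l,r \right)} = -35 + l$ ($A{\left(l,r \right)} = l - 35 = -35 + l$)
$x = \frac{109}{9}$ ($x = - \frac{\left(-35 + 384\right) - 458}{9} = - \frac{349 - 458}{9} = \left(- \frac{1}{9}\right) \left(-109\right) = \frac{109}{9} \approx 12.111$)
$\frac{1}{x} = \frac{1}{\frac{109}{9}} = \frac{9}{109}$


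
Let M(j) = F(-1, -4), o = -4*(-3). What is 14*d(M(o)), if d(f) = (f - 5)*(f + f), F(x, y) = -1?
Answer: 168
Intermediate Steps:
o = 12
M(j) = -1
d(f) = 2*f*(-5 + f) (d(f) = (-5 + f)*(2*f) = 2*f*(-5 + f))
14*d(M(o)) = 14*(2*(-1)*(-5 - 1)) = 14*(2*(-1)*(-6)) = 14*12 = 168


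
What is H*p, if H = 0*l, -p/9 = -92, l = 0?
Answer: 0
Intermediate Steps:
p = 828 (p = -9*(-92) = 828)
H = 0 (H = 0*0 = 0)
H*p = 0*828 = 0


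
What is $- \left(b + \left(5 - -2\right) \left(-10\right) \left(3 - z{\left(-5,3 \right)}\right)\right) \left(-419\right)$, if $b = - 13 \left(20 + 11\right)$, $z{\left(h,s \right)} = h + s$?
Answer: $-315507$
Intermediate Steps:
$b = -403$ ($b = \left(-13\right) 31 = -403$)
$- \left(b + \left(5 - -2\right) \left(-10\right) \left(3 - z{\left(-5,3 \right)}\right)\right) \left(-419\right) = - \left(-403 + \left(5 - -2\right) \left(-10\right) \left(3 - \left(-5 + 3\right)\right)\right) \left(-419\right) = - \left(-403 + \left(5 + 2\right) \left(-10\right) \left(3 - -2\right)\right) \left(-419\right) = - \left(-403 + 7 \left(-10\right) \left(3 + 2\right)\right) \left(-419\right) = - \left(-403 - 350\right) \left(-419\right) = - \left(-753\right) \left(-419\right) = \left(-1\right) 315507 = -315507$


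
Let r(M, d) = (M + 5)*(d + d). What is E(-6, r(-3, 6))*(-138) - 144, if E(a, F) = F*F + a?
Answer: -78804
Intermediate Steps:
r(M, d) = 2*d*(5 + M) (r(M, d) = (5 + M)*(2*d) = 2*d*(5 + M))
E(a, F) = a + F² (E(a, F) = F² + a = a + F²)
E(-6, r(-3, 6))*(-138) - 144 = (-6 + (2*6*(5 - 3))²)*(-138) - 144 = (-6 + (2*6*2)²)*(-138) - 144 = (-6 + 24²)*(-138) - 144 = (-6 + 576)*(-138) - 144 = 570*(-138) - 144 = -78660 - 144 = -78804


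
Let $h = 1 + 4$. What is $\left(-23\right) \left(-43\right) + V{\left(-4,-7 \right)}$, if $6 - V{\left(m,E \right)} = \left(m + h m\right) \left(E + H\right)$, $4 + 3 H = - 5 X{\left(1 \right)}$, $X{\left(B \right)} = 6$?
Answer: $555$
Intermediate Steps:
$h = 5$
$H = - \frac{34}{3}$ ($H = - \frac{4}{3} + \frac{\left(-5\right) 6}{3} = - \frac{4}{3} + \frac{1}{3} \left(-30\right) = - \frac{4}{3} - 10 = - \frac{34}{3} \approx -11.333$)
$V{\left(m,E \right)} = 6 - 6 m \left(- \frac{34}{3} + E\right)$ ($V{\left(m,E \right)} = 6 - \left(m + 5 m\right) \left(E - \frac{34}{3}\right) = 6 - 6 m \left(- \frac{34}{3} + E\right)$)
$\left(-23\right) \left(-43\right) + V{\left(-4,-7 \right)} = \left(-23\right) \left(-43\right) + \left(6 + 68 \left(-4\right) - \left(-42\right) \left(-4\right)\right) = 989 - 434 = 555$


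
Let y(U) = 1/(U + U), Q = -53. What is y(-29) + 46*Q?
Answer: -141405/58 ≈ -2438.0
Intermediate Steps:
y(U) = 1/(2*U)
y(-29) + 46*Q = (1/2)/(-29) + 46*(-53) = (1/2)*(-1/29) - 2438 = -1/58 - 2438 = -141405/58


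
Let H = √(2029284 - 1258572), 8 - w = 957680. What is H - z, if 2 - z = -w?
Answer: 957670 + 2*√192678 ≈ 9.5855e+5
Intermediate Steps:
w = -957672 (w = 8 - 1*957680 = 8 - 957680 = -957672)
H = 2*√192678 (H = √770712 = 2*√192678 ≈ 877.90)
z = -957670 (z = 2 - (-1)*(-957672) = 2 - 1*957672 = 2 - 957672 = -957670)
H - z = 2*√192678 - 1*(-957670) = 2*√192678 + 957670 = 957670 + 2*√192678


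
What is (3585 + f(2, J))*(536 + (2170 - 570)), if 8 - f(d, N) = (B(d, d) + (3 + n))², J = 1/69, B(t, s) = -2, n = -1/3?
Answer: 23021096/3 ≈ 7.6737e+6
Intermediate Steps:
n = -⅓ (n = -1*⅓ = -⅓ ≈ -0.33333)
J = 1/69 ≈ 0.014493
f(d, N) = 68/9 (f(d, N) = 8 - (-2 + (3 - ⅓))² = 8 - (-2 + 8/3)² = 8 - (⅔)² = 8 - 1*4/9 = 8 - 4/9 = 68/9)
(3585 + f(2, J))*(536 + (2170 - 570)) = (3585 + 68/9)*(536 + (2170 - 570)) = 32333*(536 + 1600)/9 = (32333/9)*2136 = 23021096/3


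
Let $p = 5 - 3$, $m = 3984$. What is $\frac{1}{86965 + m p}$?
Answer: $\frac{1}{94933} \approx 1.0534 \cdot 10^{-5}$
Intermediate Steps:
$p = 2$ ($p = 5 - 3 = 2$)
$\frac{1}{86965 + m p} = \frac{1}{86965 + 3984 \cdot 2} = \frac{1}{86965 + 7968} = \frac{1}{94933}$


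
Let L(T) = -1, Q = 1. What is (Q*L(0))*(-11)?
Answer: 11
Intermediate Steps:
(Q*L(0))*(-11) = (1*(-1))*(-11) = -1*(-11) = 11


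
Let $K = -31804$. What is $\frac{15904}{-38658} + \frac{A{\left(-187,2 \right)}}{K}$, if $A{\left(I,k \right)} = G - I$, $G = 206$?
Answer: $- \frac{260501705}{614739516} \approx -0.42376$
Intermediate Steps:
$A{\left(I,k \right)} = 206 - I$
$\frac{15904}{-38658} + \frac{A{\left(-187,2 \right)}}{K} = \frac{15904}{-38658} + \frac{206 - -187}{-31804} = 15904 \left(- \frac{1}{38658}\right) + \left(206 + 187\right) \left(- \frac{1}{31804}\right) = - \frac{7952}{19329} + 393 \left(- \frac{1}{31804}\right) = - \frac{7952}{19329} - \frac{393}{31804} = - \frac{260501705}{614739516}$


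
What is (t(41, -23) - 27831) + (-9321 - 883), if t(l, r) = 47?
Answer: -37988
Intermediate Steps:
(t(41, -23) - 27831) + (-9321 - 883) = (47 - 27831) + (-9321 - 883) = -27784 - 10204 = -37988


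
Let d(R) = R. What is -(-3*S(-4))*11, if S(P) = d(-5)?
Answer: -165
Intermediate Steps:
S(P) = -5
-(-3*S(-4))*11 = -(-3*(-5))*11 = -15*11 = -1*165 = -165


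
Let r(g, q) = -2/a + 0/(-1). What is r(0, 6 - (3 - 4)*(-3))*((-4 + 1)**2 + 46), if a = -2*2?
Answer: 55/2 ≈ 27.500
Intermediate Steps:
a = -4
r(g, q) = 1/2 (r(g, q) = -2/(-4) + 0/(-1) = -2*(-1/4) + 0*(-1) = 1/2 + 0 = 1/2)
r(0, 6 - (3 - 4)*(-3))*((-4 + 1)**2 + 46) = ((-4 + 1)**2 + 46)/2 = ((-3)**2 + 46)/2 = (9 + 46)/2 = (1/2)*55 = 55/2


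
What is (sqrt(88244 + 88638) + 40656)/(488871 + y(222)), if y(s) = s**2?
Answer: 13552/179385 + sqrt(176882)/538155 ≈ 0.076329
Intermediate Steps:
(sqrt(88244 + 88638) + 40656)/(488871 + y(222)) = (sqrt(88244 + 88638) + 40656)/(488871 + 222**2) = (sqrt(176882) + 40656)/(488871 + 49284) = (40656 + sqrt(176882))/538155 = (40656 + sqrt(176882))*(1/538155) = 13552/179385 + sqrt(176882)/538155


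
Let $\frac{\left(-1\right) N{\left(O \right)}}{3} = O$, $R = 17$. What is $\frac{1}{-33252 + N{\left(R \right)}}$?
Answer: $- \frac{1}{33303} \approx -3.0027 \cdot 10^{-5}$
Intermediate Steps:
$N{\left(O \right)} = - 3 O$
$\frac{1}{-33252 + N{\left(R \right)}} = \frac{1}{-33252 - 51} = \frac{1}{-33303} = - \frac{1}{33303}$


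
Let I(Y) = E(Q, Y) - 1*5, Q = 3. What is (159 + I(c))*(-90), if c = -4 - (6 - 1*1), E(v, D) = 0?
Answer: -13860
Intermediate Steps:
c = -9 (c = -4 - (6 - 1) = -4 - 1*5 = -4 - 5 = -9)
I(Y) = -5 (I(Y) = 0 - 1*5 = 0 - 5 = -5)
(159 + I(c))*(-90) = (159 - 5)*(-90) = 154*(-90) = -13860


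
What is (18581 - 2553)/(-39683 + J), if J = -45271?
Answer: -8014/42477 ≈ -0.18867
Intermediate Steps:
(18581 - 2553)/(-39683 + J) = (18581 - 2553)/(-39683 - 45271) = 16028/(-84954) = 16028*(-1/84954) = -8014/42477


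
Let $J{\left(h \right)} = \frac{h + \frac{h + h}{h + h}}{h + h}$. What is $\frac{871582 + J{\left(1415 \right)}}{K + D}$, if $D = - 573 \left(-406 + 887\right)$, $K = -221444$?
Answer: $- \frac{1233289238}{703335655} \approx -1.7535$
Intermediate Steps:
$D = -275613$ ($D = \left(-573\right) 481 = -275613$)
$J{\left(h \right)} = \frac{1 + h}{2 h}$ ($J{\left(h \right)} = \frac{h + \frac{2 h}{2 h}}{2 h} = \left(h + 2 h \frac{1}{2 h}\right) \frac{1}{2 h} = \left(h + 1\right) \frac{1}{2 h} = \left(1 + h\right) \frac{1}{2 h} = \frac{1 + h}{2 h}$)
$\frac{871582 + J{\left(1415 \right)}}{K + D} = \frac{871582 + \frac{1 + 1415}{2 \cdot 1415}}{-221444 - 275613} = \frac{871582 + \frac{1}{2} \cdot \frac{1}{1415} \cdot 1416}{-497057} = \left(871582 + \frac{708}{1415}\right) \left(- \frac{1}{497057}\right) = \frac{1233289238}{1415} \left(- \frac{1}{497057}\right) = - \frac{1233289238}{703335655}$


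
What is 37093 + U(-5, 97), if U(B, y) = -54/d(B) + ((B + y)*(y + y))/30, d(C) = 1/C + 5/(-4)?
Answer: 16410451/435 ≈ 37725.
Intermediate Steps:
d(C) = -5/4 + 1/C (d(C) = 1/C + 5*(-¼) = 1/C - 5/4 = -5/4 + 1/C)
U(B, y) = -54/(-5/4 + 1/B) + y*(B + y)/15 (U(B, y) = -54/(-5/4 + 1/B) + ((B + y)*(y + y))/30 = -54/(-5/4 + 1/B) + ((B + y)*(2*y))*(1/30) = -54/(-5/4 + 1/B) + (2*y*(B + y))*(1/30) = -54/(-5/4 + 1/B) + y*(B + y)/15)
37093 + U(-5, 97) = 37093 + (3240*(-5) + 97*(-4 + 5*(-5))*(-5 + 97))/(15*(-4 + 5*(-5))) = 37093 + (-16200 + 97*(-4 - 25)*92)/(15*(-4 - 25)) = 37093 + (1/15)*(-16200 + 97*(-29)*92)/(-29) = 37093 + (1/15)*(-1/29)*(-16200 - 258796) = 37093 + (1/15)*(-1/29)*(-274996) = 37093 + 274996/435 = 16410451/435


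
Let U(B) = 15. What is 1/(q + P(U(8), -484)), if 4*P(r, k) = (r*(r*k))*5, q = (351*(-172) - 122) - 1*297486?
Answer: -1/494105 ≈ -2.0239e-6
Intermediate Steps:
q = -357980 (q = (-60372 - 122) - 297486 = -60494 - 297486 = -357980)
P(r, k) = 5*k*r²/4 (P(r, k) = ((r*(r*k))*5)/4 = ((r*(k*r))*5)/4 = ((k*r²)*5)/4 = (5*k*r²)/4 = 5*k*r²/4)
1/(q + P(U(8), -484)) = 1/(-357980 + (5/4)*(-484)*15²) = 1/(-357980 + (5/4)*(-484)*225) = 1/(-357980 - 136125) = 1/(-494105) = -1/494105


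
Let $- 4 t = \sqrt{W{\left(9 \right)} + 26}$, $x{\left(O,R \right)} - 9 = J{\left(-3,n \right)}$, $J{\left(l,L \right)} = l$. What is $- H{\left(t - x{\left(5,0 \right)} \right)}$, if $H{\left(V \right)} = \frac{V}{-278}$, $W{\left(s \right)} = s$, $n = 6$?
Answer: $- \frac{3}{139} - \frac{\sqrt{35}}{1112} \approx -0.026903$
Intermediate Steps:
$x{\left(O,R \right)} = 6$ ($x{\left(O,R \right)} = 9 - 3 = 6$)
$t = - \frac{\sqrt{35}}{4}$ ($t = - \frac{\sqrt{9 + 26}}{4} = - \frac{\sqrt{35}}{4} \approx -1.479$)
$H{\left(V \right)} = - \frac{V}{278}$ ($H{\left(V \right)} = V \left(- \frac{1}{278}\right) = - \frac{V}{278}$)
$- H{\left(t - x{\left(5,0 \right)} \right)} = - \frac{\left(-1\right) \left(- \frac{\sqrt{35}}{4} - 6\right)}{278} = - \frac{\left(-1\right) \left(-6 - \frac{\sqrt{35}}{4}\right)}{278} = - (\frac{3}{139} + \frac{\sqrt{35}}{1112}) = - \frac{3}{139} - \frac{\sqrt{35}}{1112}$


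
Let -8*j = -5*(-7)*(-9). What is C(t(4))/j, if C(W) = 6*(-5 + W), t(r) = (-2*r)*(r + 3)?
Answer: -976/105 ≈ -9.2952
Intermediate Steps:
t(r) = -2*r*(3 + r) (t(r) = (-2*r)*(3 + r) = -2*r*(3 + r))
C(W) = -30 + 6*W
j = 315/8 (j = -(-5*(-7))*(-9)/8 = -35*(-9)/8 = -⅛*(-315) = 315/8 ≈ 39.375)
C(t(4))/j = (-30 + 6*(-2*4*(3 + 4)))/(315/8) = (-30 + 6*(-2*4*7))*(8/315) = (-30 + 6*(-56))*(8/315) = (-30 - 336)*(8/315) = -366*8/315 = -976/105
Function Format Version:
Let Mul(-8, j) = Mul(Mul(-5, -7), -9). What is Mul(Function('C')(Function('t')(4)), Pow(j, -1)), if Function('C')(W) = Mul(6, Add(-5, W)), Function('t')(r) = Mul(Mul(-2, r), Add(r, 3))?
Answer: Rational(-976, 105) ≈ -9.2952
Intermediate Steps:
Function('t')(r) = Mul(-2, r, Add(3, r)) (Function('t')(r) = Mul(Mul(-2, r), Add(3, r)) = Mul(-2, r, Add(3, r)))
Function('C')(W) = Add(-30, Mul(6, W))
j = Rational(315, 8) (j = Mul(Rational(-1, 8), Mul(Mul(-5, -7), -9)) = Mul(Rational(-1, 8), Mul(35, -9)) = Mul(Rational(-1, 8), -315) = Rational(315, 8) ≈ 39.375)
Mul(Function('C')(Function('t')(4)), Pow(j, -1)) = Mul(Add(-30, Mul(6, Mul(-2, 4, Add(3, 4)))), Pow(Rational(315, 8), -1)) = Mul(Add(-30, Mul(6, Mul(-2, 4, 7))), Rational(8, 315)) = Mul(Add(-30, Mul(6, -56)), Rational(8, 315)) = Mul(Add(-30, -336), Rational(8, 315)) = Mul(-366, Rational(8, 315)) = Rational(-976, 105)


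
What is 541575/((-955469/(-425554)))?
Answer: 230469407550/955469 ≈ 2.4121e+5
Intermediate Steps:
541575/((-955469/(-425554))) = 541575/((-955469*(-1/425554))) = 541575/(955469/425554) = 541575*(425554/955469) = 230469407550/955469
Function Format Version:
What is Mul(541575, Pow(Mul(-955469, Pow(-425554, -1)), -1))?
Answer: Rational(230469407550, 955469) ≈ 2.4121e+5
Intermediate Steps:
Mul(541575, Pow(Mul(-955469, Pow(-425554, -1)), -1)) = Mul(541575, Pow(Mul(-955469, Rational(-1, 425554)), -1)) = Mul(541575, Pow(Rational(955469, 425554), -1)) = Mul(541575, Rational(425554, 955469)) = Rational(230469407550, 955469)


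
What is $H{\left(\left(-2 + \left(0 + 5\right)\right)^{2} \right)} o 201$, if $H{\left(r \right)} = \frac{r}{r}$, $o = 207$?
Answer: $41607$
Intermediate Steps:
$H{\left(r \right)} = 1$
$H{\left(\left(-2 + \left(0 + 5\right)\right)^{2} \right)} o 201 = 1 \cdot 207 \cdot 201 = 207 \cdot 201 = 41607$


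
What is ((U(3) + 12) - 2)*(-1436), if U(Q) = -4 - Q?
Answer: -4308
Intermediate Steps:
((U(3) + 12) - 2)*(-1436) = (((-4 - 1*3) + 12) - 2)*(-1436) = (((-4 - 3) + 12) - 2)*(-1436) = ((-7 + 12) - 2)*(-1436) = (5 - 2)*(-1436) = 3*(-1436) = -4308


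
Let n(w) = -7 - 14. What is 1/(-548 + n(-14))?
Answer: -1/569 ≈ -0.0017575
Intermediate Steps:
n(w) = -21
1/(-548 + n(-14)) = 1/(-548 - 21) = 1/(-569) = -1/569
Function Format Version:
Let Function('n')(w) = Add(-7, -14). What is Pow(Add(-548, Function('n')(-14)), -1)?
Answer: Rational(-1, 569) ≈ -0.0017575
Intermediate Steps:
Function('n')(w) = -21
Pow(Add(-548, Function('n')(-14)), -1) = Pow(Add(-548, -21), -1) = Pow(-569, -1) = Rational(-1, 569)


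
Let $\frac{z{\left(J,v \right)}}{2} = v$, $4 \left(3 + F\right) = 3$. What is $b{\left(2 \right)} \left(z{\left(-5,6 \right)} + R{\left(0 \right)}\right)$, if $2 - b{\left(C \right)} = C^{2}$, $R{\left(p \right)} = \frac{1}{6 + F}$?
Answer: $- \frac{368}{15} \approx -24.533$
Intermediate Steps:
$F = - \frac{9}{4}$ ($F = -3 + \frac{1}{4} \cdot 3 = -3 + \frac{3}{4} = - \frac{9}{4} \approx -2.25$)
$z{\left(J,v \right)} = 2 v$
$R{\left(p \right)} = \frac{4}{15}$ ($R{\left(p \right)} = \frac{1}{6 - \frac{9}{4}} = \frac{1}{\frac{15}{4}} = \frac{4}{15}$)
$b{\left(C \right)} = 2 - C^{2}$
$b{\left(2 \right)} \left(z{\left(-5,6 \right)} + R{\left(0 \right)}\right) = \left(2 - 2^{2}\right) \left(2 \cdot 6 + \frac{4}{15}\right) = \left(2 - 4\right) \left(12 + \frac{4}{15}\right) = \left(2 - 4\right) \frac{184}{15} = \left(-2\right) \frac{184}{15} = - \frac{368}{15}$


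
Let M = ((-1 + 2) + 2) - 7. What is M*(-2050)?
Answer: 8200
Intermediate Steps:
M = -4 (M = (1 + 2) - 7 = 3 - 7 = -4)
M*(-2050) = -4*(-2050) = 8200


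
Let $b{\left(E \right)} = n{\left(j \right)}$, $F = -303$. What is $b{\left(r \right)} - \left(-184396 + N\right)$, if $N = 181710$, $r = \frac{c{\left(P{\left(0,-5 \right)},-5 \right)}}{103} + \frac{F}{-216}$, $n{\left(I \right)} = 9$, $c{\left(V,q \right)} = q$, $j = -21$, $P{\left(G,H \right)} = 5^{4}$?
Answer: $2695$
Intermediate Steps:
$P{\left(G,H \right)} = 625$
$r = \frac{10043}{7416}$ ($r = - \frac{5}{103} - \frac{303}{-216} = \left(-5\right) \frac{1}{103} - - \frac{101}{72} = - \frac{5}{103} + \frac{101}{72} = \frac{10043}{7416} \approx 1.3542$)
$b{\left(E \right)} = 9$
$b{\left(r \right)} - \left(-184396 + N\right) = 9 - \left(-184396 + 181710\right) = 9 - -2686 = 9 + 2686 = 2695$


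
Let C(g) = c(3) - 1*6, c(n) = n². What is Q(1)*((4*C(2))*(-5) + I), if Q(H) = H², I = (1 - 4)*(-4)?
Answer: -48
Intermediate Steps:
I = 12 (I = -3*(-4) = 12)
C(g) = 3 (C(g) = 3² - 1*6 = 9 - 6 = 3)
Q(1)*((4*C(2))*(-5) + I) = 1²*((4*3)*(-5) + 12) = 1*(12*(-5) + 12) = 1*(-60 + 12) = 1*(-48) = -48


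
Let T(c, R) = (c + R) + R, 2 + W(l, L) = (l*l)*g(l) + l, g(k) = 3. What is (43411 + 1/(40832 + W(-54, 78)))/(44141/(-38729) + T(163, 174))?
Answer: 83262949030085/977919624072 ≈ 85.143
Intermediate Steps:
W(l, L) = -2 + l + 3*l² (W(l, L) = -2 + ((l*l)*3 + l) = -2 + (l²*3 + l) = -2 + (3*l² + l) = -2 + (l + 3*l²) = -2 + l + 3*l²)
T(c, R) = c + 2*R (T(c, R) = (R + c) + R = c + 2*R)
(43411 + 1/(40832 + W(-54, 78)))/(44141/(-38729) + T(163, 174)) = (43411 + 1/(40832 + (-2 - 54 + 3*(-54)²)))/(44141/(-38729) + (163 + 2*174)) = (43411 + 1/(40832 + (-2 - 54 + 3*2916)))/(44141*(-1/38729) + (163 + 348)) = (43411 + 1/(40832 + (-2 - 54 + 8748)))/(-44141/38729 + 511) = (43411 + 1/(40832 + 8692))/(19746378/38729) = (43411 + 1/49524)*(38729/19746378) = (2149886365/49524)*(38729/19746378) = 83262949030085/977919624072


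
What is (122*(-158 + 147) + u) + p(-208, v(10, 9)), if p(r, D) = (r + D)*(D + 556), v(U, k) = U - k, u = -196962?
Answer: -313603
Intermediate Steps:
p(r, D) = (556 + D)*(D + r) (p(r, D) = (D + r)*(556 + D) = (556 + D)*(D + r))
(122*(-158 + 147) + u) + p(-208, v(10, 9)) = (122*(-158 + 147) - 196962) + ((10 - 1*9)² + 556*(10 - 1*9) + 556*(-208) + (10 - 1*9)*(-208)) = (122*(-11) - 196962) + ((10 - 9)² + 556*(10 - 9) - 115648 + (10 - 9)*(-208)) = (-1342 - 196962) + (1² + 556*1 - 115648 + 1*(-208)) = -198304 + (1 + 556 - 115648 - 208) = -198304 - 115299 = -313603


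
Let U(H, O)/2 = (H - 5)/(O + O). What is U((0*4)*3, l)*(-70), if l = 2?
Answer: 175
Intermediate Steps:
U(H, O) = (-5 + H)/O (U(H, O) = 2*((H - 5)/(O + O)) = 2*((-5 + H)/((2*O))) = 2*((-5 + H)*(1/(2*O))) = 2*((-5 + H)/(2*O)) = (-5 + H)/O)
U((0*4)*3, l)*(-70) = ((-5 + (0*4)*3)/2)*(-70) = ((-5 + 0*3)/2)*(-70) = ((-5 + 0)/2)*(-70) = ((½)*(-5))*(-70) = -5/2*(-70) = 175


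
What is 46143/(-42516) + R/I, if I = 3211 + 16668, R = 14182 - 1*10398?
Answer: -84044017/93908396 ≈ -0.89496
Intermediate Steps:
R = 3784 (R = 14182 - 10398 = 3784)
I = 19879
46143/(-42516) + R/I = 46143/(-42516) + 3784/19879 = 46143*(-1/42516) + 3784*(1/19879) = -5127/4724 + 3784/19879 = -84044017/93908396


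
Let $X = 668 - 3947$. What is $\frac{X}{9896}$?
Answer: $- \frac{3279}{9896} \approx -0.33135$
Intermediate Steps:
$X = -3279$ ($X = 668 - 3947 = -3279$)
$\frac{X}{9896} = - \frac{3279}{9896}$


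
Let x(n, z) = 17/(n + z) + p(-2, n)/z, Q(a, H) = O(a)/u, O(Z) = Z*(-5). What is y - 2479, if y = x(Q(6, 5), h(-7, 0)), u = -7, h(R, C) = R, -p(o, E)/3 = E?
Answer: -2312070/931 ≈ -2483.4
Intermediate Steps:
O(Z) = -5*Z
p(o, E) = -3*E
Q(a, H) = 5*a/7 (Q(a, H) = -5*a/(-7) = -5*a*(-⅐) = 5*a/7)
x(n, z) = 17/(n + z) - 3*n/z (x(n, z) = 17/(n + z) + (-3*n)/z = 17/(n + z) - 3*n/z)
y = -4121/931 (y = (-3*((5/7)*6)² + 17*(-7) - 3*(5/7)*6*(-7))/((-7)*((5/7)*6 - 7)) = -(-3*(30/7)² - 119 - 3*30/7*(-7))/(7*(30/7 - 7)) = -(-3*900/49 - 119 + 90)/(7*(-19/7)) = -⅐*(-7/19)*(-2700/49 - 119 + 90) = -⅐*(-7/19)*(-4121/49) = -4121/931 ≈ -4.4264)
y - 2479 = -4121/931 - 2479 = -2312070/931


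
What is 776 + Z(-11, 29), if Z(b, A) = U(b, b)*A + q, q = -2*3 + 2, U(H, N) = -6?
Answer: 598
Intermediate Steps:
q = -4 (q = -6 + 2 = -4)
Z(b, A) = -4 - 6*A (Z(b, A) = -6*A - 4 = -4 - 6*A)
776 + Z(-11, 29) = 776 + (-4 - 6*29) = 776 + (-4 - 174) = 776 - 178 = 598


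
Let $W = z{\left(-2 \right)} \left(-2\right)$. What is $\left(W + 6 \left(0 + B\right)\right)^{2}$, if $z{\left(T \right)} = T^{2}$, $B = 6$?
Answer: $784$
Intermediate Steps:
$W = -8$ ($W = \left(-2\right)^{2} \left(-2\right) = 4 \left(-2\right) = -8$)
$\left(W + 6 \left(0 + B\right)\right)^{2} = \left(-8 + 6 \left(0 + 6\right)\right)^{2} = \left(-8 + 6 \cdot 6\right)^{2} = \left(-8 + 36\right)^{2} = 28^{2} = 784$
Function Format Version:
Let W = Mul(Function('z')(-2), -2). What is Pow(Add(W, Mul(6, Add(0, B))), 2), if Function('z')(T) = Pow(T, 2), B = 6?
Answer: 784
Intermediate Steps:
W = -8 (W = Mul(Pow(-2, 2), -2) = Mul(4, -2) = -8)
Pow(Add(W, Mul(6, Add(0, B))), 2) = Pow(Add(-8, Mul(6, Add(0, 6))), 2) = Pow(Add(-8, Mul(6, 6)), 2) = Pow(Add(-8, 36), 2) = Pow(28, 2) = 784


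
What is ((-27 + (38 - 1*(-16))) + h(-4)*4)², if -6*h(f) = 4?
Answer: 5329/9 ≈ 592.11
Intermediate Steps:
h(f) = -⅔ (h(f) = -⅙*4 = -⅔)
((-27 + (38 - 1*(-16))) + h(-4)*4)² = ((-27 + (38 - 1*(-16))) - ⅔*4)² = ((-27 + (38 + 16)) - 8/3)² = ((-27 + 54) - 8/3)² = (27 - 8/3)² = (73/3)² = 5329/9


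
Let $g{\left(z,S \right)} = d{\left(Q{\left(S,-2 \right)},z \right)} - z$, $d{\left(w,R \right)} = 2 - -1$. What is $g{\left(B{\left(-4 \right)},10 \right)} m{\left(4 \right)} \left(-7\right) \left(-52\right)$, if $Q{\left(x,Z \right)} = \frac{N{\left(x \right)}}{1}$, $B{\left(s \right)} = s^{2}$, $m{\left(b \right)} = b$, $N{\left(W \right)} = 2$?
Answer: $-18928$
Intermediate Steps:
$Q{\left(x,Z \right)} = 2$ ($Q{\left(x,Z \right)} = \frac{2}{1} = 2 \cdot 1 = 2$)
$d{\left(w,R \right)} = 3$ ($d{\left(w,R \right)} = 2 + 1 = 3$)
$g{\left(z,S \right)} = 3 - z$
$g{\left(B{\left(-4 \right)},10 \right)} m{\left(4 \right)} \left(-7\right) \left(-52\right) = \left(3 - \left(-4\right)^{2}\right) 4 \left(-7\right) \left(-52\right) = \left(3 - 16\right) \left(-28\right) \left(-52\right) = \left(-13\right) \left(-28\right) \left(-52\right) = 364 \left(-52\right) = -18928$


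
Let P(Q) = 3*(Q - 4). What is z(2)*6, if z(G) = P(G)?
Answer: -36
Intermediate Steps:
P(Q) = -12 + 3*Q (P(Q) = 3*(-4 + Q) = -12 + 3*Q)
z(G) = -12 + 3*G
z(2)*6 = (-12 + 3*2)*6 = (-12 + 6)*6 = -6*6 = -36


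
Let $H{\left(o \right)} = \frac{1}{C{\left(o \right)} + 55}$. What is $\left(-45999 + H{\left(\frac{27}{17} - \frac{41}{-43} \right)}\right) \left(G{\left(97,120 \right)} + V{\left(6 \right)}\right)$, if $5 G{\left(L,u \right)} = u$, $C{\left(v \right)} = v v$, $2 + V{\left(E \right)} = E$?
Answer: $- \frac{6042797990480}{4691717} \approx -1.288 \cdot 10^{6}$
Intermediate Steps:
$V{\left(E \right)} = -2 + E$
$C{\left(v \right)} = v^{2}$
$G{\left(L,u \right)} = \frac{u}{5}$
$H{\left(o \right)} = \frac{1}{55 + o^{2}}$ ($H{\left(o \right)} = \frac{1}{o^{2} + 55} = \frac{1}{55 + o^{2}}$)
$\left(-45999 + H{\left(\frac{27}{17} - \frac{41}{-43} \right)}\right) \left(G{\left(97,120 \right)} + V{\left(6 \right)}\right) = \left(-45999 + \frac{1}{55 + \left(\frac{27}{17} - \frac{41}{-43}\right)^{2}}\right) \left(\frac{1}{5} \cdot 120 + \left(-2 + 6\right)\right) = \left(-45999 + \frac{1}{55 + \left(27 \cdot \frac{1}{17} - - \frac{41}{43}\right)^{2}}\right) \left(24 + 4\right) = \left(-45999 + \frac{1}{55 + \left(\frac{27}{17} + \frac{41}{43}\right)^{2}}\right) 28 = \left(-45999 + \frac{1}{55 + \left(\frac{1858}{731}\right)^{2}}\right) 28 = \left(-45999 + \frac{1}{55 + \frac{3452164}{534361}}\right) 28 = \left(-45999 + \frac{1}{\frac{32842019}{534361}}\right) 28 = \left(-45999 + \frac{534361}{32842019}\right) 28 = \left(- \frac{1510699497620}{32842019}\right) 28 = - \frac{6042797990480}{4691717}$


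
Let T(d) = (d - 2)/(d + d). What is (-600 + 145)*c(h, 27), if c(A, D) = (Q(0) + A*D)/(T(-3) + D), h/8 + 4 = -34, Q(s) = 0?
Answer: 22407840/167 ≈ 1.3418e+5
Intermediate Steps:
T(d) = (-2 + d)/(2*d) (T(d) = (-2 + d)/((2*d)) = (-2 + d)*(1/(2*d)) = (-2 + d)/(2*d))
h = -304 (h = -32 + 8*(-34) = -32 - 272 = -304)
c(A, D) = A*D/(⅚ + D) (c(A, D) = (0 + A*D)/((½)*(-2 - 3)/(-3) + D) = (A*D)/((½)*(-⅓)*(-5) + D) = (A*D)/(⅚ + D) = A*D/(⅚ + D))
(-600 + 145)*c(h, 27) = (-600 + 145)*(6*(-304)*27/(5 + 6*27)) = -2730*(-304)*27/(5 + 162) = -2730*(-304)*27/167 = -455*(-49248/167) = 22407840/167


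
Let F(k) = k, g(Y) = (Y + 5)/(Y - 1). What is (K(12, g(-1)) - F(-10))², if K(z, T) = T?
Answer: 64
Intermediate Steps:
g(Y) = (5 + Y)/(-1 + Y)
(K(12, g(-1)) - F(-10))² = ((5 - 1)/(-1 - 1) - 1*(-10))² = (4/(-2) + 10)² = (-½*4 + 10)² = (-2 + 10)² = 8² = 64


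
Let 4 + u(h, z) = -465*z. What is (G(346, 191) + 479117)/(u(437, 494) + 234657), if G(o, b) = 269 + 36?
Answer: 479422/4943 ≈ 96.990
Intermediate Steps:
u(h, z) = -4 - 465*z
G(o, b) = 305
(G(346, 191) + 479117)/(u(437, 494) + 234657) = (305 + 479117)/((-4 - 465*494) + 234657) = 479422/((-4 - 229710) + 234657) = 479422/(-229714 + 234657) = 479422/4943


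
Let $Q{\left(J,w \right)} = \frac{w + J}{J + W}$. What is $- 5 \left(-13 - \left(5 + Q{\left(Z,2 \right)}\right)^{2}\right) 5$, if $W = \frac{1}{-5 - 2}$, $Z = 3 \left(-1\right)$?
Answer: $\frac{499525}{484} \approx 1032.1$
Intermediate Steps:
$Z = -3$
$W = - \frac{1}{7}$ ($W = \frac{1}{-7} = - \frac{1}{7} \approx -0.14286$)
$Q{\left(J,w \right)} = \frac{J + w}{- \frac{1}{7} + J}$ ($Q{\left(J,w \right)} = \frac{w + J}{J - \frac{1}{7}} = \frac{J + w}{- \frac{1}{7} + J}$)
$- 5 \left(-13 - \left(5 + Q{\left(Z,2 \right)}\right)^{2}\right) 5 = - 5 \left(-13 - \left(5 + \frac{7 \left(-3 + 2\right)}{-1 + 7 \left(-3\right)}\right)^{2}\right) 5 = - 5 \left(-13 - \left(5 + 7 \frac{1}{-1 - 21} \left(-1\right)\right)^{2}\right) 5 = - 5 \left(-13 - \left(5 + 7 \frac{1}{-22} \left(-1\right)\right)^{2}\right) 5 = - 5 \left(-13 - \left(5 + 7 \left(- \frac{1}{22}\right) \left(-1\right)\right)^{2}\right) 5 = - 5 \left(-13 - \left(5 + \frac{7}{22}\right)^{2}\right) 5 = - 5 \left(-13 - \left(\frac{117}{22}\right)^{2}\right) 5 = - 5 \left(-13 - \frac{13689}{484}\right) 5 = - 5 \left(\left(- \frac{19981}{484}\right) 5\right) = \left(-5\right) \left(- \frac{99905}{484}\right) = \frac{499525}{484}$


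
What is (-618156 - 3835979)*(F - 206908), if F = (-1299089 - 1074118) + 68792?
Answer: 11185771670605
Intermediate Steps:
F = -2304415 (F = -2373207 + 68792 = -2304415)
(-618156 - 3835979)*(F - 206908) = (-618156 - 3835979)*(-2304415 - 206908) = -4454135*(-2511323) = 11185771670605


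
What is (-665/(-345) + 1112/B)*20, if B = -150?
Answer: -37852/345 ≈ -109.72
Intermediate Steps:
(-665/(-345) + 1112/B)*20 = (-665/(-345) + 1112/(-150))*20 = (-665*(-1/345) + 1112*(-1/150))*20 = (133/69 - 556/75)*20 = -9463/1725*20 = -37852/345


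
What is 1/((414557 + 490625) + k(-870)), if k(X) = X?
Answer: 1/904312 ≈ 1.1058e-6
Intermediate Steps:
1/((414557 + 490625) + k(-870)) = 1/((414557 + 490625) - 870) = 1/(905182 - 870) = 1/904312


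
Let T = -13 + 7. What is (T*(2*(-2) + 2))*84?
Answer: 1008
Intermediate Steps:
T = -6
(T*(2*(-2) + 2))*84 = -6*(2*(-2) + 2)*84 = -6*(-4 + 2)*84 = -6*(-2)*84 = 12*84 = 1008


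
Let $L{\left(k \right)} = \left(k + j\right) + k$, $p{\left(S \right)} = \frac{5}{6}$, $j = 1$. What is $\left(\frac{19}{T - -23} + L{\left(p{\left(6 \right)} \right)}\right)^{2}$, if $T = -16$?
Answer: $\frac{12769}{441} \approx 28.955$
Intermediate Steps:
$p{\left(S \right)} = \frac{5}{6}$ ($p{\left(S \right)} = 5 \cdot \frac{1}{6} = \frac{5}{6}$)
$L{\left(k \right)} = 1 + 2 k$ ($L{\left(k \right)} = \left(k + 1\right) + k = \left(1 + k\right) + k = 1 + 2 k$)
$\left(\frac{19}{T - -23} + L{\left(p{\left(6 \right)} \right)}\right)^{2} = \left(\frac{19}{-16 - -23} + \left(1 + 2 \cdot \frac{5}{6}\right)\right)^{2} = \left(\frac{19}{-16 + 23} + \left(1 + \frac{5}{3}\right)\right)^{2} = \left(\frac{19}{7} + \frac{8}{3}\right)^{2} = \left(\frac{113}{21}\right)^{2} = \frac{12769}{441}$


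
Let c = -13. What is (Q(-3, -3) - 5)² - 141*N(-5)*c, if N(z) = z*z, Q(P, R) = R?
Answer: 45889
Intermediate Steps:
N(z) = z²
(Q(-3, -3) - 5)² - 141*N(-5)*c = (-3 - 5)² - 141*(-5)²*(-13) = (-8)² - 3525*(-13) = 64 - 141*(-325) = 64 + 45825 = 45889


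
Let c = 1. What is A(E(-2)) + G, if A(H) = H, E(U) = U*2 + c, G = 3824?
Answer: 3821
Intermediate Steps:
E(U) = 1 + 2*U (E(U) = U*2 + 1 = 2*U + 1 = 1 + 2*U)
A(E(-2)) + G = (1 + 2*(-2)) + 3824 = (1 - 4) + 3824 = -3 + 3824 = 3821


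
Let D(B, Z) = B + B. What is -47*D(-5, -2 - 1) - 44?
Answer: 426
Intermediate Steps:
D(B, Z) = 2*B
-47*D(-5, -2 - 1) - 44 = -94*(-5) - 44 = -47*(-10) - 44 = 470 - 44 = 426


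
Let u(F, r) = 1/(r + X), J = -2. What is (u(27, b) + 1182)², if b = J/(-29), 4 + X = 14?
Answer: 119144399929/85264 ≈ 1.3974e+6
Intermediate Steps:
X = 10 (X = -4 + 14 = 10)
b = 2/29 (b = -2/(-29) = -2*(-1/29) = 2/29 ≈ 0.068966)
u(F, r) = 1/(10 + r) (u(F, r) = 1/(r + 10) = 1/(10 + r))
(u(27, b) + 1182)² = (1/(10 + 2/29) + 1182)² = (1/(292/29) + 1182)² = (29/292 + 1182)² = (345173/292)² = 119144399929/85264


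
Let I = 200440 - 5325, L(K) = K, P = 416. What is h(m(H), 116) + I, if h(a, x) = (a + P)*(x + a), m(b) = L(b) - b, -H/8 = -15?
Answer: 243371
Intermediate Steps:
H = 120 (H = -8*(-15) = 120)
m(b) = 0 (m(b) = b - b = 0)
h(a, x) = (416 + a)*(a + x) (h(a, x) = (a + 416)*(x + a) = (416 + a)*(a + x))
I = 195115
h(m(H), 116) + I = (0**2 + 416*0 + 416*116 + 0*116) + 195115 = (0 + 0 + 48256 + 0) + 195115 = 48256 + 195115 = 243371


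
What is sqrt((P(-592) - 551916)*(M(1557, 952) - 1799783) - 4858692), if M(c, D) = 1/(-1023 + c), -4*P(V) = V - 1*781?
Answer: sqrt(1132304743639678866)/1068 ≈ 9.9635e+5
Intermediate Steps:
P(V) = 781/4 - V/4 (P(V) = -(V - 1*781)/4 = -(V - 781)/4 = -(-781 + V)/4 = 781/4 - V/4)
sqrt((P(-592) - 551916)*(M(1557, 952) - 1799783) - 4858692) = sqrt(((781/4 - 1/4*(-592)) - 551916)*(1/(-1023 + 1557) - 1799783) - 4858692) = sqrt(((781/4 + 148) - 551916)*(1/534 - 1799783) - 4858692) = sqrt((1373/4 - 551916)*(1/534 - 1799783) - 4858692) = sqrt(-2206291/4*(-961084121/534) - 4858692) = sqrt(2120431246405211/2136 - 4858692) = sqrt(2120420868239099/2136) = sqrt(1132304743639678866)/1068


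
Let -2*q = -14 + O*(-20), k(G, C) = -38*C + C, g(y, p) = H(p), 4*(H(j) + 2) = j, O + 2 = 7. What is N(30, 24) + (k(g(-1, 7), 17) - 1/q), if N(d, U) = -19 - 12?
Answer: -37621/57 ≈ -660.02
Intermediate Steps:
O = 5 (O = -2 + 7 = 5)
H(j) = -2 + j/4
g(y, p) = -2 + p/4
k(G, C) = -37*C
q = 57 (q = -(-14 + 5*(-20))/2 = -(-14 - 100)/2 = -½*(-114) = 57)
N(d, U) = -31
N(30, 24) + (k(g(-1, 7), 17) - 1/q) = -31 + (-37*17 - 1/57) = -31 + (-629 - 1*1/57) = -31 + (-629 - 1/57) = -31 - 35854/57 = -37621/57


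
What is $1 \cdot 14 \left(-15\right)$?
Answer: $-210$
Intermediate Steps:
$1 \cdot 14 \left(-15\right) = 14 \left(-15\right) = -210$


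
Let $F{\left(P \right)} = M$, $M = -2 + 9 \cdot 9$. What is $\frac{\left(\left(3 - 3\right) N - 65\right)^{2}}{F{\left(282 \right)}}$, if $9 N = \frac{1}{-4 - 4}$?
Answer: $\frac{4225}{79} \approx 53.481$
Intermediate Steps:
$N = - \frac{1}{72}$ ($N = \frac{1}{9 \left(-4 - 4\right)} = \frac{1}{9 \left(-8\right)} = \frac{1}{9} \left(- \frac{1}{8}\right) = - \frac{1}{72} \approx -0.013889$)
$M = 79$ ($M = -2 + 81 = 79$)
$F{\left(P \right)} = 79$
$\frac{\left(\left(3 - 3\right) N - 65\right)^{2}}{F{\left(282 \right)}} = \frac{\left(\left(3 - 3\right) \left(- \frac{1}{72}\right) - 65\right)^{2}}{79} = \left(0 \left(- \frac{1}{72}\right) - 65\right)^{2} \cdot \frac{1}{79} = \left(0 - 65\right)^{2} \cdot \frac{1}{79} = \left(-65\right)^{2} \cdot \frac{1}{79} = 4225 \cdot \frac{1}{79} = \frac{4225}{79}$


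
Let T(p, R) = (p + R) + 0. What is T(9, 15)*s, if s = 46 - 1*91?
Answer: -1080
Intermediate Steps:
T(p, R) = R + p (T(p, R) = (R + p) + 0 = R + p)
s = -45 (s = 46 - 91 = -45)
T(9, 15)*s = (15 + 9)*(-45) = 24*(-45) = -1080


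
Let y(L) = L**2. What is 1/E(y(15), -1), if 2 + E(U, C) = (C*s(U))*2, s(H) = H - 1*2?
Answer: -1/448 ≈ -0.0022321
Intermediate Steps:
s(H) = -2 + H (s(H) = H - 2 = -2 + H)
E(U, C) = -2 + 2*C*(-2 + U) (E(U, C) = -2 + (C*(-2 + U))*2 = -2 + 2*C*(-2 + U))
1/E(y(15), -1) = 1/(-2 + 2*(-1)*(-2 + 15**2)) = 1/(-2 + 2*(-1)*(-2 + 225)) = 1/(-2 + 2*(-1)*223) = 1/(-2 - 446) = 1/(-448) = -1/448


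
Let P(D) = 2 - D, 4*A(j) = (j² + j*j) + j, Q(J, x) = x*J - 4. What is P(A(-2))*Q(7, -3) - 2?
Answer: -29/2 ≈ -14.500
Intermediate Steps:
Q(J, x) = -4 + J*x (Q(J, x) = J*x - 4 = -4 + J*x)
A(j) = j²/2 + j/4 (A(j) = ((j² + j*j) + j)/4 = ((j² + j²) + j)/4 = (2*j² + j)/4 = (j + 2*j²)/4 = j²/2 + j/4)
P(A(-2))*Q(7, -3) - 2 = (2 - (-2)*(1 + 2*(-2))/4)*(-4 + 7*(-3)) - 2 = (2 - (-2)*(1 - 4)/4)*(-4 - 21) - 2 = (2 - (-2)*(-3)/4)*(-25) - 2 = (2 - 1*3/2)*(-25) - 2 = (2 - 3/2)*(-25) - 2 = (½)*(-25) - 2 = -25/2 - 2 = -29/2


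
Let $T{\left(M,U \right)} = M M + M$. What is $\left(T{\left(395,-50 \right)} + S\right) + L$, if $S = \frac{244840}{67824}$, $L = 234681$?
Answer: $\frac{3315784883}{8478} \approx 3.911 \cdot 10^{5}$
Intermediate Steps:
$S = \frac{30605}{8478}$ ($S = 244840 \cdot \frac{1}{67824} = \frac{30605}{8478} \approx 3.6099$)
$T{\left(M,U \right)} = M + M^{2}$ ($T{\left(M,U \right)} = M^{2} + M = M + M^{2}$)
$\left(T{\left(395,-50 \right)} + S\right) + L = \left(395 \left(1 + 395\right) + \frac{30605}{8478}\right) + 234681 = \left(395 \cdot 396 + \frac{30605}{8478}\right) + 234681 = \left(156420 + \frac{30605}{8478}\right) + 234681 = \frac{1326159365}{8478} + 234681 = \frac{3315784883}{8478}$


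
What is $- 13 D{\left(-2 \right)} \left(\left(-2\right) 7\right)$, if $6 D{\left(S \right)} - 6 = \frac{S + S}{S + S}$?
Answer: $\frac{637}{3} \approx 212.33$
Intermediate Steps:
$D{\left(S \right)} = \frac{7}{6}$ ($D{\left(S \right)} = 1 + \frac{\left(S + S\right) \frac{1}{S + S}}{6} = 1 + \frac{2 S \frac{1}{2 S}}{6} = 1 + \frac{1}{6} \cdot 1 = 1 + \frac{1}{6} = \frac{7}{6}$)
$- 13 D{\left(-2 \right)} \left(\left(-2\right) 7\right) = \left(-13\right) \frac{7}{6} \left(\left(-2\right) 7\right) = \left(- \frac{91}{6}\right) \left(-14\right) = \frac{637}{3}$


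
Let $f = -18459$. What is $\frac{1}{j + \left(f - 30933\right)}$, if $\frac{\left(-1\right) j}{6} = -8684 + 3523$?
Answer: $- \frac{1}{18426} \approx -5.4271 \cdot 10^{-5}$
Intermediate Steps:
$j = 30966$ ($j = - 6 \left(-8684 + 3523\right) = \left(-6\right) \left(-5161\right) = 30966$)
$\frac{1}{j + \left(f - 30933\right)} = \frac{1}{30966 - 49392} = \frac{1}{-18426} = - \frac{1}{18426}$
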